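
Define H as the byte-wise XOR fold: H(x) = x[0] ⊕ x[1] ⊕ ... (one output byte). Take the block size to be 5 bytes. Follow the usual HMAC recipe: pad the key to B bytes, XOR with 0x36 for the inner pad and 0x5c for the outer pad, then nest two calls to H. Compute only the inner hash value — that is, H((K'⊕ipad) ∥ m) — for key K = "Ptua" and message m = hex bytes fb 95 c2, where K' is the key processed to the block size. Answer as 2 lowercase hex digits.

Key "Ptua" = 50 74 75 61 is 4 bytes ≤ B = 5; zero-pad to 5 bytes: K' = 50 74 75 61 00.
K' ⊕ ipad = 66 42 43 57 36.
Inner input = 66 42 43 57 36 ∥ fb 95 c2.
Inner hash: XOR 66⊕42⊕43⊕57⊕36⊕fb⊕95⊕c2 = aa.

aa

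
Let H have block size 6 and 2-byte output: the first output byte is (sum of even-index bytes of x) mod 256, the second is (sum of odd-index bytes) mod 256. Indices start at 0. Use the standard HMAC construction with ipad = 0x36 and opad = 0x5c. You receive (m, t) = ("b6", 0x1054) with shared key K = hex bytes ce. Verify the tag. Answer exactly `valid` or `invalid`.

invalid

Key hex bytes ce is 1 byte ≤ B = 6; zero-pad to 6 bytes: K' = ce 00 00 00 00 00.
K' ⊕ ipad = f8 36 36 36 36 36; K' ⊕ opad = 92 5c 5c 5c 5c 5c.
Inner hash: even-index sum = 454 mod 256 = 198; odd-index sum = 216 mod 256 = 216 → c6 d8.
Outer hash (recomputed tag): even-index sum = 528 mod 256 = 16; odd-index sum = 492 mod 256 = 236 → 10 ec.
Recomputed tag = 10ec; claimed = 1054 → mismatch.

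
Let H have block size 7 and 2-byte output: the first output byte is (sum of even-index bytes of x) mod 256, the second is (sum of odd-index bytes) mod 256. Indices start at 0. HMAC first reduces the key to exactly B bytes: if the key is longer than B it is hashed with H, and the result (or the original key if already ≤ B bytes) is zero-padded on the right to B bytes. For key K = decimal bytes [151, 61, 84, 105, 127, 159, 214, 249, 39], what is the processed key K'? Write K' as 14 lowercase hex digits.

673e0000000000

|K| = 9 > B = 7, so first hash the key.
H(K): even-index sum = 615 mod 256 = 103; odd-index sum = 574 mod 256 = 62 → 67 3e.
Zero-pad H(K) = 67 3e to 7 bytes: K' = 67 3e 00 00 00 00 00.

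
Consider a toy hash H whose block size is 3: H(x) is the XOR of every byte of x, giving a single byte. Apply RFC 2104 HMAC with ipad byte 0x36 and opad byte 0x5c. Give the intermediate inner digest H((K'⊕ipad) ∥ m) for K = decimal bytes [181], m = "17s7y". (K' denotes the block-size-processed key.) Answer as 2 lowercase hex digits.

b8

Key decimal bytes [181] = b5 is 1 byte ≤ B = 3; zero-pad to 3 bytes: K' = b5 00 00.
K' ⊕ ipad = 83 36 36.
Inner input = 83 36 36 ∥ 31 37 73 37 79.
Inner hash: XOR 83⊕36⊕36⊕31⊕37⊕73⊕37⊕79 = b8.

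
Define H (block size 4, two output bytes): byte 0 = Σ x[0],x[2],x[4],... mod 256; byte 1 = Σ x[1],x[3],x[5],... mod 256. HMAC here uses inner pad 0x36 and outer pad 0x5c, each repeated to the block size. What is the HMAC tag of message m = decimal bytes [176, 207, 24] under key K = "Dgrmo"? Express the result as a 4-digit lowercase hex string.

e6cb

Key "Dgrmo" = 44 67 72 6d 6f is 5 bytes > B = 4, so hash it first: H(key) = 25 d4, then zero-pad to 4 bytes: K' = 25 d4 00 00.
K' ⊕ ipad = 13 e2 36 36.  K' ⊕ opad = 79 88 5c 5c.
Inner input = (K'⊕ipad) ∥ m = 13 e2 36 36 ∥ b0 cf 18.
Inner hash: even-index sum = 273 mod 256 = 17; odd-index sum = 487 mod 256 = 231 → 11 e7.
Outer input = (K'⊕opad) ∥ inner = 79 88 5c 5c ∥ 11 e7.
Outer hash (tag): even-index sum = 230 mod 256 = 230; odd-index sum = 459 mod 256 = 203 → e6 cb.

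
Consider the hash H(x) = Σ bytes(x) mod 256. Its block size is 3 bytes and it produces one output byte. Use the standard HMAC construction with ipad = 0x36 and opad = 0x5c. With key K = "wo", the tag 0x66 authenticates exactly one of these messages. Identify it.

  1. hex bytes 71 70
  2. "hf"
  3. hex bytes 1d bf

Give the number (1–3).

Key "wo" = 77 6f is 2 bytes ≤ B = 3; zero-pad to 3 bytes: K' = 77 6f 00.
K' ⊕ ipad = 41 59 36; K' ⊕ opad = 2b 33 5c.
m1: inner = H(41 59 36 71 70) = b1; tag = H(2b 33 5c b1) = 6b
m2: inner = H(41 59 36 68 66) = 9e; tag = H(2b 33 5c 9e) = 58
m3: inner = H(41 59 36 1d bf) = ac; tag = H(2b 33 5c ac) = 66 ← matches

3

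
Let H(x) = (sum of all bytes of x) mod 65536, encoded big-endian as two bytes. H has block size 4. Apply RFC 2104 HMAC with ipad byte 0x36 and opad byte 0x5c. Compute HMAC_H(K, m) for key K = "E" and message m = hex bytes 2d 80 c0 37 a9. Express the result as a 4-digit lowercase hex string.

0192

Key "E" = 45 is 1 byte ≤ B = 4; zero-pad to 4 bytes: K' = 45 00 00 00.
K' ⊕ ipad = 73 36 36 36.  K' ⊕ opad = 19 5c 5c 5c.
Inner input = (K'⊕ipad) ∥ m = 73 36 36 36 ∥ 2d 80 c0 37 a9.
Inner hash: sum = 115+54+54+54+45+128+192+55+169 = 866 → 03 62.
Outer input = (K'⊕opad) ∥ inner = 19 5c 5c 5c ∥ 03 62.
Outer hash (tag): sum = 25+92+92+92+3+98 = 402 → 01 92.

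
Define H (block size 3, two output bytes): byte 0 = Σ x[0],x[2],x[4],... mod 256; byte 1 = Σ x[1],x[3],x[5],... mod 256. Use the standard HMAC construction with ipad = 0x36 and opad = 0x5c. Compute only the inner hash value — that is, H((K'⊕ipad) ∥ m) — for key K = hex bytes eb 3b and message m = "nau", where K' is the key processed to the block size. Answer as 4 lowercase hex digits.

74f0

Key hex bytes eb 3b is 2 bytes ≤ B = 3; zero-pad to 3 bytes: K' = eb 3b 00.
K' ⊕ ipad = dd 0d 36.
Inner input = dd 0d 36 ∥ 6e 61 75.
Inner hash: even-index sum = 372 mod 256 = 116; odd-index sum = 240 mod 256 = 240 → 74 f0.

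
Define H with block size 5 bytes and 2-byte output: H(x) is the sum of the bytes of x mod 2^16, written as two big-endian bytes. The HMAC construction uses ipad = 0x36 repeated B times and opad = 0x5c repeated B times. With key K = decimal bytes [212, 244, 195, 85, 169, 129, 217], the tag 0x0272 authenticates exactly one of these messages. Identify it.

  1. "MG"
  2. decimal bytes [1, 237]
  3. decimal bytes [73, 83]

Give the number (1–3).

Key decimal bytes [212, 244, 195, 85, 169, 129, 217] = d4 f4 c3 55 a9 81 d9 is 7 bytes > B = 5, so hash it first: H(key) = 04 e3, then zero-pad to 5 bytes: K' = 04 e3 00 00 00.
K' ⊕ ipad = 32 d5 36 36 36; K' ⊕ opad = 58 bf 5c 5c 5c.
m1: inner = H(32 d5 36 36 36 4d 47) = 02 3d; tag = H(58 bf 5c 5c 5c 02 3d) = 026a
m2: inner = H(32 d5 36 36 36 01 ed) = 02 97; tag = H(58 bf 5c 5c 5c 02 97) = 02c4
m3: inner = H(32 d5 36 36 36 49 53) = 02 45; tag = H(58 bf 5c 5c 5c 02 45) = 0272 ← matches

3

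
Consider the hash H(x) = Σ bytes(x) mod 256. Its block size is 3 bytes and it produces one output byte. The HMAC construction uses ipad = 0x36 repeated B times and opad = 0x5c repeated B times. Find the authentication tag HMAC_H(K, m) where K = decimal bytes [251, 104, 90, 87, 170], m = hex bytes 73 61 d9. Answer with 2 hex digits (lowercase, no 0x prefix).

Key decimal bytes [251, 104, 90, 87, 170] = fb 68 5a 57 aa is 5 bytes > B = 3, so hash it first: H(key) = be, then zero-pad to 3 bytes: K' = be 00 00.
K' ⊕ ipad = 88 36 36.  K' ⊕ opad = e2 5c 5c.
Inner input = (K'⊕ipad) ∥ m = 88 36 36 ∥ 73 61 d9.
Inner hash: sum = 136+54+54+115+97+217 = 673; mod 256 = 161 → a1.
Outer input = (K'⊕opad) ∥ inner = e2 5c 5c ∥ a1.
Outer hash (tag): sum = 226+92+92+161 = 571; mod 256 = 59 → 3b.

3b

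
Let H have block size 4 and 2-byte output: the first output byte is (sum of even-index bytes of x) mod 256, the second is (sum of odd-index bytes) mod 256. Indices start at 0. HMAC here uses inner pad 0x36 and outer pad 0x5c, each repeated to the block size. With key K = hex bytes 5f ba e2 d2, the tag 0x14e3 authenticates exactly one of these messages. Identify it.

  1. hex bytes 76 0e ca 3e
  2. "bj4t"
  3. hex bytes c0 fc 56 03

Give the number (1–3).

Key hex bytes 5f ba e2 d2 is exactly B = 4 bytes: K' = 5f ba e2 d2.
K' ⊕ ipad = 69 8c d4 e4; K' ⊕ opad = 03 e6 be 8e.
m1: inner = H(69 8c d4 e4 76 0e ca 3e) = 7d bc; tag = H(03 e6 be 8e 7d bc) = 3e30
m2: inner = H(69 8c d4 e4 62 6a 34 74) = d3 4e; tag = H(03 e6 be 8e d3 4e) = 94c2
m3: inner = H(69 8c d4 e4 c0 fc 56 03) = 53 6f; tag = H(03 e6 be 8e 53 6f) = 14e3 ← matches

3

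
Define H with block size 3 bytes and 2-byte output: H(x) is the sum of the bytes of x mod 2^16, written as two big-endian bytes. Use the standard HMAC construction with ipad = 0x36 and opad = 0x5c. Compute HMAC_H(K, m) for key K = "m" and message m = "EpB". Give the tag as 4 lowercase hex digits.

Key "m" = 6d is 1 byte ≤ B = 3; zero-pad to 3 bytes: K' = 6d 00 00.
K' ⊕ ipad = 5b 36 36.  K' ⊕ opad = 31 5c 5c.
Inner input = (K'⊕ipad) ∥ m = 5b 36 36 ∥ 45 70 42.
Inner hash: sum = 91+54+54+69+112+66 = 446 → 01 be.
Outer input = (K'⊕opad) ∥ inner = 31 5c 5c ∥ 01 be.
Outer hash (tag): sum = 49+92+92+1+190 = 424 → 01 a8.

01a8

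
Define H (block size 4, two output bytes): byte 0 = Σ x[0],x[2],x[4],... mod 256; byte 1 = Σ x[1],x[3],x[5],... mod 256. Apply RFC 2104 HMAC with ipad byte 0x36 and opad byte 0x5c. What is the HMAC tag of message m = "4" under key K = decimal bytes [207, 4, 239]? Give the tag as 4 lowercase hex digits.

Key decimal bytes [207, 4, 239] = cf 04 ef is 3 bytes ≤ B = 4; zero-pad to 4 bytes: K' = cf 04 ef 00.
K' ⊕ ipad = f9 32 d9 36.  K' ⊕ opad = 93 58 b3 5c.
Inner input = (K'⊕ipad) ∥ m = f9 32 d9 36 ∥ 34.
Inner hash: even-index sum = 518 mod 256 = 6; odd-index sum = 104 mod 256 = 104 → 06 68.
Outer input = (K'⊕opad) ∥ inner = 93 58 b3 5c ∥ 06 68.
Outer hash (tag): even-index sum = 332 mod 256 = 76; odd-index sum = 284 mod 256 = 28 → 4c 1c.

4c1c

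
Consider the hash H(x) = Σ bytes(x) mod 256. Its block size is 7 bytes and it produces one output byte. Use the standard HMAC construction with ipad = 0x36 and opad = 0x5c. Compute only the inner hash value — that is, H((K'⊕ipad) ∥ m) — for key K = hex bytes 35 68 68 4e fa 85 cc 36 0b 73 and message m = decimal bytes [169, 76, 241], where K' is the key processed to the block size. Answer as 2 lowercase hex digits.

Key hex bytes 35 68 68 4e fa 85 cc 36 0b 73 is 10 bytes > B = 7, so hash it first: H(key) = 52, then zero-pad to 7 bytes: K' = 52 00 00 00 00 00 00.
K' ⊕ ipad = 64 36 36 36 36 36 36.
Inner input = 64 36 36 36 36 36 36 ∥ a9 4c f1.
Inner hash: sum = 100+54+54+54+54+54+54+169+76+241 = 910; mod 256 = 142 → 8e.

8e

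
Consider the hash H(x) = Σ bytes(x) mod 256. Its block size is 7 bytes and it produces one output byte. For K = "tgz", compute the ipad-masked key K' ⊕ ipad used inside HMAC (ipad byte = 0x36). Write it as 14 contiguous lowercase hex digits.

Key "tgz" = 74 67 7a is 3 bytes ≤ B = 7; zero-pad to 7 bytes: K' = 74 67 7a 00 00 00 00.
XOR each byte with 0x36: 74⊕36=42, 67⊕36=51, 7a⊕36=4c, 00⊕36=36, 00⊕36=36, 00⊕36=36, 00⊕36=36.

42514c36363636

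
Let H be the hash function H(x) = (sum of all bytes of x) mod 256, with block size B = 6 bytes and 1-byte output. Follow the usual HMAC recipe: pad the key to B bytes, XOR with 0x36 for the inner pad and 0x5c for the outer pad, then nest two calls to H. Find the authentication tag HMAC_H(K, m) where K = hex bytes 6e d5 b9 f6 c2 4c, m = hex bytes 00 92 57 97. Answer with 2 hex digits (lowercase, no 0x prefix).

Key hex bytes 6e d5 b9 f6 c2 4c is exactly B = 6 bytes: K' = 6e d5 b9 f6 c2 4c.
K' ⊕ ipad = 58 e3 8f c0 f4 7a.  K' ⊕ opad = 32 89 e5 aa 9e 10.
Inner input = (K'⊕ipad) ∥ m = 58 e3 8f c0 f4 7a ∥ 00 92 57 97.
Inner hash: sum = 88+227+143+192+244+122+0+146+87+151 = 1400; mod 256 = 120 → 78.
Outer input = (K'⊕opad) ∥ inner = 32 89 e5 aa 9e 10 ∥ 78.
Outer hash (tag): sum = 50+137+229+170+158+16+120 = 880; mod 256 = 112 → 70.

70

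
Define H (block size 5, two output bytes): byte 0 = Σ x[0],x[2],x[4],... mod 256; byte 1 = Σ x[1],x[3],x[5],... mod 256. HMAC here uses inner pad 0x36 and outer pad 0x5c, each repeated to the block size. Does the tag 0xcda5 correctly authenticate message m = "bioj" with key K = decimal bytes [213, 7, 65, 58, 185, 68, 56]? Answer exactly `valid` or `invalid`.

valid

Key decimal bytes [213, 7, 65, 58, 185, 68, 56] = d5 07 41 3a b9 44 38 is 7 bytes > B = 5, so hash it first: H(key) = 07 85, then zero-pad to 5 bytes: K' = 07 85 00 00 00.
K' ⊕ ipad = 31 b3 36 36 36; K' ⊕ opad = 5b d9 5c 5c 5c.
Inner hash: even-index sum = 368 mod 256 = 112; odd-index sum = 442 mod 256 = 186 → 70 ba.
Outer hash (recomputed tag): even-index sum = 461 mod 256 = 205; odd-index sum = 421 mod 256 = 165 → cd a5.
Recomputed tag = cda5; claimed = cda5 → match.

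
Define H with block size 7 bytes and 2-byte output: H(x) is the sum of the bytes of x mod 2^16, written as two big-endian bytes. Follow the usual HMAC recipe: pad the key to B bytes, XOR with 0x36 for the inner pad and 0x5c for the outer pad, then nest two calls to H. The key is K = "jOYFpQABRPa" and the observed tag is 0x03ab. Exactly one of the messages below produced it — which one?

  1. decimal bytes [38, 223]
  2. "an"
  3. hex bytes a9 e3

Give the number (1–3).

Key "jOYFpQABRPa" = 6a 4f 59 46 70 51 41 42 52 50 61 is 11 bytes > B = 7, so hash it first: H(key) = 03 9f, then zero-pad to 7 bytes: K' = 03 9f 00 00 00 00 00.
K' ⊕ ipad = 35 a9 36 36 36 36 36; K' ⊕ opad = 5f c3 5c 5c 5c 5c 5c.
m1: inner = H(35 a9 36 36 36 36 36 26 df) = 02 f1; tag = H(5f c3 5c 5c 5c 5c 5c 02 f1) = 03e1
m2: inner = H(35 a9 36 36 36 36 36 61 6e) = 02 bb; tag = H(5f c3 5c 5c 5c 5c 5c 02 bb) = 03ab ← matches
m3: inner = H(35 a9 36 36 36 36 36 a9 e3) = 03 78; tag = H(5f c3 5c 5c 5c 5c 5c 03 78) = 0369

2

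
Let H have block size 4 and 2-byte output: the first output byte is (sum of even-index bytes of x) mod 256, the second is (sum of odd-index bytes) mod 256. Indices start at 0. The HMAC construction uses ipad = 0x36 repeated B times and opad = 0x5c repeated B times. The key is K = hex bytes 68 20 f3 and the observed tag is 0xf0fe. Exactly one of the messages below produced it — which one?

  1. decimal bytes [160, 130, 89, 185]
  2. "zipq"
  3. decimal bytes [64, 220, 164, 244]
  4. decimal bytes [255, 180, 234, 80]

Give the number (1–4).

Key hex bytes 68 20 f3 is 3 bytes ≤ B = 4; zero-pad to 4 bytes: K' = 68 20 f3 00.
K' ⊕ ipad = 5e 16 c5 36; K' ⊕ opad = 34 7c af 5c.
m1: inner = H(5e 16 c5 36 a0 82 59 b9) = 1c 87; tag = H(34 7c af 5c 1c 87) = ff5f
m2: inner = H(5e 16 c5 36 7a 69 70 71) = 0d 26; tag = H(34 7c af 5c 0d 26) = f0fe ← matches
m3: inner = H(5e 16 c5 36 40 dc a4 f4) = 07 1c; tag = H(34 7c af 5c 07 1c) = eaf4
m4: inner = H(5e 16 c5 36 ff b4 ea 50) = 0c 50; tag = H(34 7c af 5c 0c 50) = ef28

2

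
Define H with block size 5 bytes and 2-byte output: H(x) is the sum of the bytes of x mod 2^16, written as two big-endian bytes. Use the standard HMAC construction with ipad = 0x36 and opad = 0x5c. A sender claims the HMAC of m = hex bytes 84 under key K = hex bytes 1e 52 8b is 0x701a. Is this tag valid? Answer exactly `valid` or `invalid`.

Key hex bytes 1e 52 8b is 3 bytes ≤ B = 5; zero-pad to 5 bytes: K' = 1e 52 8b 00 00.
K' ⊕ ipad = 28 64 bd 36 36; K' ⊕ opad = 42 0e d7 5c 5c.
Inner hash: sum = 40+100+189+54+54+132 = 569 → 02 39.
Outer hash (recomputed tag): sum = 66+14+215+92+92+2+57 = 538 → 02 1a.
Recomputed tag = 021a; claimed = 701a → mismatch.

invalid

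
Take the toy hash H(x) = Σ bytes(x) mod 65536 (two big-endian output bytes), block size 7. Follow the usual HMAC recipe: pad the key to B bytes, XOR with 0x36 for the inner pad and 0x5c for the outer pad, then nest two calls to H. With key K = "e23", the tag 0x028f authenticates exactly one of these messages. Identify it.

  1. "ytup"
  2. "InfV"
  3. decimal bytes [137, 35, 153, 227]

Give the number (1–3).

1

Key "e23" = 65 32 33 is 3 bytes ≤ B = 7; zero-pad to 7 bytes: K' = 65 32 33 00 00 00 00.
K' ⊕ ipad = 53 04 05 36 36 36 36; K' ⊕ opad = 39 6e 6f 5c 5c 5c 5c.
m1: inner = H(53 04 05 36 36 36 36 79 74 75 70) = 03 06; tag = H(39 6e 6f 5c 5c 5c 5c 03 06) = 028f ← matches
m2: inner = H(53 04 05 36 36 36 36 49 6e 66 56) = 02 a7; tag = H(39 6e 6f 5c 5c 5c 5c 02 a7) = 032f
m3: inner = H(53 04 05 36 36 36 36 89 23 99 e3) = 03 5c; tag = H(39 6e 6f 5c 5c 5c 5c 03 5c) = 02e5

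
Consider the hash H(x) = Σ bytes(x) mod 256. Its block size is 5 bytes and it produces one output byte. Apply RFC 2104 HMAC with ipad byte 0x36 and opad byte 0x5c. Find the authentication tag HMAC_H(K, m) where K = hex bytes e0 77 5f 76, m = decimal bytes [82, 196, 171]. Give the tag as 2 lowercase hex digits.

27

Key hex bytes e0 77 5f 76 is 4 bytes ≤ B = 5; zero-pad to 5 bytes: K' = e0 77 5f 76 00.
K' ⊕ ipad = d6 41 69 40 36.  K' ⊕ opad = bc 2b 03 2a 5c.
Inner input = (K'⊕ipad) ∥ m = d6 41 69 40 36 ∥ 52 c4 ab.
Inner hash: sum = 214+65+105+64+54+82+196+171 = 951; mod 256 = 183 → b7.
Outer input = (K'⊕opad) ∥ inner = bc 2b 03 2a 5c ∥ b7.
Outer hash (tag): sum = 188+43+3+42+92+183 = 551; mod 256 = 39 → 27.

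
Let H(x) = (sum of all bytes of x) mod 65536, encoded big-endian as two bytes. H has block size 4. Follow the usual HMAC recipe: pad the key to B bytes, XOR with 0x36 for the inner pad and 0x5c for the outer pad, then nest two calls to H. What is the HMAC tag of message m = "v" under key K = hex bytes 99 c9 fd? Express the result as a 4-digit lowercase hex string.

027f

Key hex bytes 99 c9 fd is 3 bytes ≤ B = 4; zero-pad to 4 bytes: K' = 99 c9 fd 00.
K' ⊕ ipad = af ff cb 36.  K' ⊕ opad = c5 95 a1 5c.
Inner input = (K'⊕ipad) ∥ m = af ff cb 36 ∥ 76.
Inner hash: sum = 175+255+203+54+118 = 805 → 03 25.
Outer input = (K'⊕opad) ∥ inner = c5 95 a1 5c ∥ 03 25.
Outer hash (tag): sum = 197+149+161+92+3+37 = 639 → 02 7f.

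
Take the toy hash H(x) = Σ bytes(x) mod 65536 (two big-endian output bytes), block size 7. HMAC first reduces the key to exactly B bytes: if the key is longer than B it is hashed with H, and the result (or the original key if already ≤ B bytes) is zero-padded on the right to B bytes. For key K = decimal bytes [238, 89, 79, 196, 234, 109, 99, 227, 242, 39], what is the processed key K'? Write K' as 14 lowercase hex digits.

|K| = 10 > B = 7, so first hash the key.
H(K): sum = 238+89+79+196+234+109+99+227+242+39 = 1552 → 06 10.
Zero-pad H(K) = 06 10 to 7 bytes: K' = 06 10 00 00 00 00 00.

06100000000000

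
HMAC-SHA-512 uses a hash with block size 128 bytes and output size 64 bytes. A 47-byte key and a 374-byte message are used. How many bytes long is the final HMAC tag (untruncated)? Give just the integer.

64

The tag is one SHA-512 digest: 64 bytes.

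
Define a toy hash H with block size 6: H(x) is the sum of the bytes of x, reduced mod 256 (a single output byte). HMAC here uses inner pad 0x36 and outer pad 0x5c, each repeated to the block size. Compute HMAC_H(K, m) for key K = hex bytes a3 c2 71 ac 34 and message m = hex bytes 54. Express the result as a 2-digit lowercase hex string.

Key hex bytes a3 c2 71 ac 34 is 5 bytes ≤ B = 6; zero-pad to 6 bytes: K' = a3 c2 71 ac 34 00.
K' ⊕ ipad = 95 f4 47 9a 02 36.  K' ⊕ opad = ff 9e 2d f0 68 5c.
Inner input = (K'⊕ipad) ∥ m = 95 f4 47 9a 02 36 ∥ 54.
Inner hash: sum = 149+244+71+154+2+54+84 = 758; mod 256 = 246 → f6.
Outer input = (K'⊕opad) ∥ inner = ff 9e 2d f0 68 5c ∥ f6.
Outer hash (tag): sum = 255+158+45+240+104+92+246 = 1140; mod 256 = 116 → 74.

74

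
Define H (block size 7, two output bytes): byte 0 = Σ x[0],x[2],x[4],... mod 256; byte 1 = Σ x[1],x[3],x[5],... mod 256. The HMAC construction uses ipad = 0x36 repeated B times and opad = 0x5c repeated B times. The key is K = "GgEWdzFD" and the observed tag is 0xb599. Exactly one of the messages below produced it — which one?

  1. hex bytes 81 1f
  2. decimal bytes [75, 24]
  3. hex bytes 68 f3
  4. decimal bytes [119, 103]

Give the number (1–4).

Key "GgEWdzFD" = 47 67 45 57 64 7a 46 44 is 8 bytes > B = 7, so hash it first: H(key) = 36 7c, then zero-pad to 7 bytes: K' = 36 7c 00 00 00 00 00.
K' ⊕ ipad = 00 4a 36 36 36 36 36; K' ⊕ opad = 6a 20 5c 5c 5c 5c 5c.
m1: inner = H(00 4a 36 36 36 36 36 81 1f) = c1 37; tag = H(6a 20 5c 5c 5c 5c 5c c1 37) = b599 ← matches
m2: inner = H(00 4a 36 36 36 36 36 4b 18) = ba 01; tag = H(6a 20 5c 5c 5c 5c 5c ba 01) = 7f92
m3: inner = H(00 4a 36 36 36 36 36 68 f3) = 95 1e; tag = H(6a 20 5c 5c 5c 5c 5c 95 1e) = 9c6d
m4: inner = H(00 4a 36 36 36 36 36 77 67) = 09 2d; tag = H(6a 20 5c 5c 5c 5c 5c 09 2d) = abe1

1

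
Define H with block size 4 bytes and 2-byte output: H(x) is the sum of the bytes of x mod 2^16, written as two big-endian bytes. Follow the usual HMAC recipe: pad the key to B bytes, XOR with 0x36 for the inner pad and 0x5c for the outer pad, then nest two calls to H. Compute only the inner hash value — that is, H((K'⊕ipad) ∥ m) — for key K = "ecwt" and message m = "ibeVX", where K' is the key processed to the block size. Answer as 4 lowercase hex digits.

0309

Key "ecwt" = 65 63 77 74 is exactly B = 4 bytes: K' = 65 63 77 74.
K' ⊕ ipad = 53 55 41 42.
Inner input = 53 55 41 42 ∥ 69 62 65 56 58.
Inner hash: sum = 83+85+65+66+105+98+101+86+88 = 777 → 03 09.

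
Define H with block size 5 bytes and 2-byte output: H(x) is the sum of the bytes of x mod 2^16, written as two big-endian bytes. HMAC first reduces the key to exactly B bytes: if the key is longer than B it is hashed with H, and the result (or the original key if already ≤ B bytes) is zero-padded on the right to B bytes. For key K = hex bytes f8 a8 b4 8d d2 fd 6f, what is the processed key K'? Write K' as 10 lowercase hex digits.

051f000000

|K| = 7 > B = 5, so first hash the key.
H(K): sum = 248+168+180+141+210+253+111 = 1311 → 05 1f.
Zero-pad H(K) = 05 1f to 5 bytes: K' = 05 1f 00 00 00.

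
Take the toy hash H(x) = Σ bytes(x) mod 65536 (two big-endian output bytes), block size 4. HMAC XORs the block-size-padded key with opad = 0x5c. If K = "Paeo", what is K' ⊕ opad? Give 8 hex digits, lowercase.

Key "Paeo" = 50 61 65 6f is exactly B = 4 bytes: K' = 50 61 65 6f.
XOR each byte with 0x5c: 50⊕5c=0c, 61⊕5c=3d, 65⊕5c=39, 6f⊕5c=33.

0c3d3933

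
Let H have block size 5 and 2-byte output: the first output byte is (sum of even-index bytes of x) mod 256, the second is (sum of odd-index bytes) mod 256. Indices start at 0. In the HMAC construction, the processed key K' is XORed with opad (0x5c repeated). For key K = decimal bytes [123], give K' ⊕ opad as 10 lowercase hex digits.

Key decimal bytes [123] = 7b is 1 byte ≤ B = 5; zero-pad to 5 bytes: K' = 7b 00 00 00 00.
XOR each byte with 0x5c: 7b⊕5c=27, 00⊕5c=5c, 00⊕5c=5c, 00⊕5c=5c, 00⊕5c=5c.

275c5c5c5c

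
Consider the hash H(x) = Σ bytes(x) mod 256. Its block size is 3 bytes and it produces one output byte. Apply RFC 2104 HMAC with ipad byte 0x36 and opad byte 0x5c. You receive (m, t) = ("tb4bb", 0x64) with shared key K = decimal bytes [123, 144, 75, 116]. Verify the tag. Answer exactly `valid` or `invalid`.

invalid

Key decimal bytes [123, 144, 75, 116] = 7b 90 4b 74 is 4 bytes > B = 3, so hash it first: H(key) = ca, then zero-pad to 3 bytes: K' = ca 00 00.
K' ⊕ ipad = fc 36 36; K' ⊕ opad = 96 5c 5c.
Inner hash: sum = 252+54+54+116+98+52+98+98 = 822; mod 256 = 54 → 36.
Outer hash (recomputed tag): sum = 150+92+92+54 = 388; mod 256 = 132 → 84.
Recomputed tag = 84; claimed = 64 → mismatch.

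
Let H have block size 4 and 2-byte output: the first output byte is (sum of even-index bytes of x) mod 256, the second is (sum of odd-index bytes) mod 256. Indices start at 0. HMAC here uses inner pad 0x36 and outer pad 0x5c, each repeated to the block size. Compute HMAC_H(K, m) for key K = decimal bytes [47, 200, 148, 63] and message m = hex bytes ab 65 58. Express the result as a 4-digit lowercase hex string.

Key decimal bytes [47, 200, 148, 63] = 2f c8 94 3f is exactly B = 4 bytes: K' = 2f c8 94 3f.
K' ⊕ ipad = 19 fe a2 09.  K' ⊕ opad = 73 94 c8 63.
Inner input = (K'⊕ipad) ∥ m = 19 fe a2 09 ∥ ab 65 58.
Inner hash: even-index sum = 446 mod 256 = 190; odd-index sum = 364 mod 256 = 108 → be 6c.
Outer input = (K'⊕opad) ∥ inner = 73 94 c8 63 ∥ be 6c.
Outer hash (tag): even-index sum = 505 mod 256 = 249; odd-index sum = 355 mod 256 = 99 → f9 63.

f963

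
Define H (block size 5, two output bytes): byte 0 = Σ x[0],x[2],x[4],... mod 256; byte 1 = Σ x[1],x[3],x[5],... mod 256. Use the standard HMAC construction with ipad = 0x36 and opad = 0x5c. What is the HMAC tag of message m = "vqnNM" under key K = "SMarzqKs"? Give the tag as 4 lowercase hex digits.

d9d5

Key "SMarzqKs" = 53 4d 61 72 7a 71 4b 73 is 8 bytes > B = 5, so hash it first: H(key) = 79 a3, then zero-pad to 5 bytes: K' = 79 a3 00 00 00.
K' ⊕ ipad = 4f 95 36 36 36.  K' ⊕ opad = 25 ff 5c 5c 5c.
Inner input = (K'⊕ipad) ∥ m = 4f 95 36 36 36 ∥ 76 71 6e 4e 4d.
Inner hash: even-index sum = 378 mod 256 = 122; odd-index sum = 508 mod 256 = 252 → 7a fc.
Outer input = (K'⊕opad) ∥ inner = 25 ff 5c 5c 5c ∥ 7a fc.
Outer hash (tag): even-index sum = 473 mod 256 = 217; odd-index sum = 469 mod 256 = 213 → d9 d5.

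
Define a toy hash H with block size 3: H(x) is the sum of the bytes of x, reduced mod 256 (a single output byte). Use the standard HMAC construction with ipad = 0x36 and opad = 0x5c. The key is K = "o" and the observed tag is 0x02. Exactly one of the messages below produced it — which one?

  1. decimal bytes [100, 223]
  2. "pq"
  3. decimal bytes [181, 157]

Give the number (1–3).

3

Key "o" = 6f is 1 byte ≤ B = 3; zero-pad to 3 bytes: K' = 6f 00 00.
K' ⊕ ipad = 59 36 36; K' ⊕ opad = 33 5c 5c.
m1: inner = H(59 36 36 64 df) = 08; tag = H(33 5c 5c 08) = f3
m2: inner = H(59 36 36 70 71) = a6; tag = H(33 5c 5c a6) = 91
m3: inner = H(59 36 36 b5 9d) = 17; tag = H(33 5c 5c 17) = 02 ← matches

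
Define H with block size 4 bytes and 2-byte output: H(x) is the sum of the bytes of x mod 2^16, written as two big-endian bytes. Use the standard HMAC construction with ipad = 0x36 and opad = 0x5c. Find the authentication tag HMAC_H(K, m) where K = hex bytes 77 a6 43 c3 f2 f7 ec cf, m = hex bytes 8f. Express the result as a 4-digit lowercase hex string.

Key hex bytes 77 a6 43 c3 f2 f7 ec cf is 8 bytes > B = 4, so hash it first: H(key) = 05 c7, then zero-pad to 4 bytes: K' = 05 c7 00 00.
K' ⊕ ipad = 33 f1 36 36.  K' ⊕ opad = 59 9b 5c 5c.
Inner input = (K'⊕ipad) ∥ m = 33 f1 36 36 ∥ 8f.
Inner hash: sum = 51+241+54+54+143 = 543 → 02 1f.
Outer input = (K'⊕opad) ∥ inner = 59 9b 5c 5c ∥ 02 1f.
Outer hash (tag): sum = 89+155+92+92+2+31 = 461 → 01 cd.

01cd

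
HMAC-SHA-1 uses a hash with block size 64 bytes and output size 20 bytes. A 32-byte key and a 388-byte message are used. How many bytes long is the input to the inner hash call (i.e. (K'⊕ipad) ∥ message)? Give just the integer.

452

Key is 32 ≤ 64 bytes, zero-padded: |K'| = 64.
Inner input = (K'⊕ipad) ∥ m → 64 + 388 = 452 bytes.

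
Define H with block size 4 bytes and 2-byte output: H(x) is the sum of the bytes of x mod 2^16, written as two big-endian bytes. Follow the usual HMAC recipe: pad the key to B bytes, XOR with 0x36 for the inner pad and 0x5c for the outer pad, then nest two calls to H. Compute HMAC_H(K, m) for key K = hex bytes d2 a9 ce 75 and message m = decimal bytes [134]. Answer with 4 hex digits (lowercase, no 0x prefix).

Key hex bytes d2 a9 ce 75 is exactly B = 4 bytes: K' = d2 a9 ce 75.
K' ⊕ ipad = e4 9f f8 43.  K' ⊕ opad = 8e f5 92 29.
Inner input = (K'⊕ipad) ∥ m = e4 9f f8 43 ∥ 86.
Inner hash: sum = 228+159+248+67+134 = 836 → 03 44.
Outer input = (K'⊕opad) ∥ inner = 8e f5 92 29 ∥ 03 44.
Outer hash (tag): sum = 142+245+146+41+3+68 = 645 → 02 85.

0285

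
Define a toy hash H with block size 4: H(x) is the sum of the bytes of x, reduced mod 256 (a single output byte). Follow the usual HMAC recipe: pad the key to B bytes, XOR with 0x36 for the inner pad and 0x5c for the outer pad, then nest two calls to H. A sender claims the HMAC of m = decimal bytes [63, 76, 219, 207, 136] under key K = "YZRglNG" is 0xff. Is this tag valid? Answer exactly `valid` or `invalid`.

Key "YZRglNG" = 59 5a 52 67 6c 4e 47 is 7 bytes > B = 4, so hash it first: H(key) = 6d, then zero-pad to 4 bytes: K' = 6d 00 00 00.
K' ⊕ ipad = 5b 36 36 36; K' ⊕ opad = 31 5c 5c 5c.
Inner hash: sum = 91+54+54+54+63+76+219+207+136 = 954; mod 256 = 186 → ba.
Outer hash (recomputed tag): sum = 49+92+92+92+186 = 511; mod 256 = 255 → ff.
Recomputed tag = ff; claimed = ff → match.

valid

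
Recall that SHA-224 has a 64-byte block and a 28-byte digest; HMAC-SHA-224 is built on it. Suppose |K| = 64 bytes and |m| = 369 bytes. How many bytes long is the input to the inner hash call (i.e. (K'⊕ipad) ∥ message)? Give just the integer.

433

Key is 64 ≤ 64 bytes, zero-padded: |K'| = 64.
Inner input = (K'⊕ipad) ∥ m → 64 + 369 = 433 bytes.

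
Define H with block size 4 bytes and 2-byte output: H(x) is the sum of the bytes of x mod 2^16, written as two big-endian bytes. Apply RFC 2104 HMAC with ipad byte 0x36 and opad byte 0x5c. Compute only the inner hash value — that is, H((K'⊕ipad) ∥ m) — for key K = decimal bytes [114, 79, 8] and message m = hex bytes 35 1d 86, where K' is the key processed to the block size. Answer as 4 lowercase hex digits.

0209

Key decimal bytes [114, 79, 8] = 72 4f 08 is 3 bytes ≤ B = 4; zero-pad to 4 bytes: K' = 72 4f 08 00.
K' ⊕ ipad = 44 79 3e 36.
Inner input = 44 79 3e 36 ∥ 35 1d 86.
Inner hash: sum = 68+121+62+54+53+29+134 = 521 → 02 09.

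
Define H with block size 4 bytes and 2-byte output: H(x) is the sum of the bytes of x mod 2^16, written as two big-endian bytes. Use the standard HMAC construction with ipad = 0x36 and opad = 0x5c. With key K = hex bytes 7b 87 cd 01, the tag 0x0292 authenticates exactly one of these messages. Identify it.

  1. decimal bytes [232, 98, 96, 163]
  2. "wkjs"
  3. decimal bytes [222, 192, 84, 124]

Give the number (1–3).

3

Key hex bytes 7b 87 cd 01 is exactly B = 4 bytes: K' = 7b 87 cd 01.
K' ⊕ ipad = 4d b1 fb 37; K' ⊕ opad = 27 db 91 5d.
m1: inner = H(4d b1 fb 37 e8 62 60 a3) = 04 7d; tag = H(27 db 91 5d 04 7d) = 0271
m2: inner = H(4d b1 fb 37 77 6b 6a 73) = 03 ef; tag = H(27 db 91 5d 03 ef) = 02e2
m3: inner = H(4d b1 fb 37 de c0 54 7c) = 04 9e; tag = H(27 db 91 5d 04 9e) = 0292 ← matches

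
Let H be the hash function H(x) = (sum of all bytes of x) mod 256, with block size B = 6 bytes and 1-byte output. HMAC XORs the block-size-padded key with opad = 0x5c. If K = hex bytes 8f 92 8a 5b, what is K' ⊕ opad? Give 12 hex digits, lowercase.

Key hex bytes 8f 92 8a 5b is 4 bytes ≤ B = 6; zero-pad to 6 bytes: K' = 8f 92 8a 5b 00 00.
XOR each byte with 0x5c: 8f⊕5c=d3, 92⊕5c=ce, 8a⊕5c=d6, 5b⊕5c=07, 00⊕5c=5c, 00⊕5c=5c.

d3ced6075c5c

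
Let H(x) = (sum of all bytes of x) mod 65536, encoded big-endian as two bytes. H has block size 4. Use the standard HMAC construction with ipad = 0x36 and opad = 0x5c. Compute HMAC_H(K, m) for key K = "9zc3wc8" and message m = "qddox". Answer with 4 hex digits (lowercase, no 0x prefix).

Key "9zc3wc8" = 39 7a 63 33 77 63 38 is 7 bytes > B = 4, so hash it first: H(key) = 02 5b, then zero-pad to 4 bytes: K' = 02 5b 00 00.
K' ⊕ ipad = 34 6d 36 36.  K' ⊕ opad = 5e 07 5c 5c.
Inner input = (K'⊕ipad) ∥ m = 34 6d 36 36 ∥ 71 64 64 6f 78.
Inner hash: sum = 52+109+54+54+113+100+100+111+120 = 813 → 03 2d.
Outer input = (K'⊕opad) ∥ inner = 5e 07 5c 5c ∥ 03 2d.
Outer hash (tag): sum = 94+7+92+92+3+45 = 333 → 01 4d.

014d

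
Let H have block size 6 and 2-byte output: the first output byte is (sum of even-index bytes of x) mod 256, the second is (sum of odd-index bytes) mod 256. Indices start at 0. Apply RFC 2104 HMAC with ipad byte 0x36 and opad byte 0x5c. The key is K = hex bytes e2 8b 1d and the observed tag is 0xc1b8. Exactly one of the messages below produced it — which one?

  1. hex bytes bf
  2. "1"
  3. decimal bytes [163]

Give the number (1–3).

2

Key hex bytes e2 8b 1d is 3 bytes ≤ B = 6; zero-pad to 6 bytes: K' = e2 8b 1d 00 00 00.
K' ⊕ ipad = d4 bd 2b 36 36 36; K' ⊕ opad = be d7 41 5c 5c 5c.
m1: inner = H(d4 bd 2b 36 36 36 bf) = f4 29; tag = H(be d7 41 5c 5c 5c f4 29) = 4fb8
m2: inner = H(d4 bd 2b 36 36 36 31) = 66 29; tag = H(be d7 41 5c 5c 5c 66 29) = c1b8 ← matches
m3: inner = H(d4 bd 2b 36 36 36 a3) = d8 29; tag = H(be d7 41 5c 5c 5c d8 29) = 33b8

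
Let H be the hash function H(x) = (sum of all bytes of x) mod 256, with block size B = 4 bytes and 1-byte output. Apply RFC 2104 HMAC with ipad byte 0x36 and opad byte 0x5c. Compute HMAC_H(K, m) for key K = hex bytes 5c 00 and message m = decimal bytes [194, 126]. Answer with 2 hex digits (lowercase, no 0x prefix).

Key hex bytes 5c 00 is 2 bytes ≤ B = 4; zero-pad to 4 bytes: K' = 5c 00 00 00.
K' ⊕ ipad = 6a 36 36 36.  K' ⊕ opad = 00 5c 5c 5c.
Inner input = (K'⊕ipad) ∥ m = 6a 36 36 36 ∥ c2 7e.
Inner hash: sum = 106+54+54+54+194+126 = 588; mod 256 = 76 → 4c.
Outer input = (K'⊕opad) ∥ inner = 00 5c 5c 5c ∥ 4c.
Outer hash (tag): sum = 0+92+92+92+76 = 352; mod 256 = 96 → 60.

60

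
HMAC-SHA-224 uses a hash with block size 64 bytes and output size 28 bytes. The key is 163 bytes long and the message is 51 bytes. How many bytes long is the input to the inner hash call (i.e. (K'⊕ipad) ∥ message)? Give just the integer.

115

Key is 163 > 64 bytes, so it is hashed to 28 bytes then zero-padded to 64: |K'| = 64.
Inner input = (K'⊕ipad) ∥ m → 64 + 51 = 115 bytes.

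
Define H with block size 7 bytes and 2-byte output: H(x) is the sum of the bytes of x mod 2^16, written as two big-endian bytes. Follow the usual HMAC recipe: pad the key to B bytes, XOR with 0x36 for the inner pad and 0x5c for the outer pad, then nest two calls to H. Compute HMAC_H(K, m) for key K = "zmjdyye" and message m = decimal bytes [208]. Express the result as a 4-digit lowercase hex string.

0161

Key "zmjdyye" = 7a 6d 6a 64 79 79 65 is exactly B = 7 bytes: K' = 7a 6d 6a 64 79 79 65.
K' ⊕ ipad = 4c 5b 5c 52 4f 4f 53.  K' ⊕ opad = 26 31 36 38 25 25 39.
Inner input = (K'⊕ipad) ∥ m = 4c 5b 5c 52 4f 4f 53 ∥ d0.
Inner hash: sum = 76+91+92+82+79+79+83+208 = 790 → 03 16.
Outer input = (K'⊕opad) ∥ inner = 26 31 36 38 25 25 39 ∥ 03 16.
Outer hash (tag): sum = 38+49+54+56+37+37+57+3+22 = 353 → 01 61.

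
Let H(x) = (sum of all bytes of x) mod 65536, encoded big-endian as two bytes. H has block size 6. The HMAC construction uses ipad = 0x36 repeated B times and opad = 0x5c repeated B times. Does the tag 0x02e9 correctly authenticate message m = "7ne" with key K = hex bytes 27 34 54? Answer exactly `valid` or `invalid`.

Key hex bytes 27 34 54 is 3 bytes ≤ B = 6; zero-pad to 6 bytes: K' = 27 34 54 00 00 00.
K' ⊕ ipad = 11 02 62 36 36 36; K' ⊕ opad = 7b 68 08 5c 5c 5c.
Inner hash: sum = 17+2+98+54+54+54+55+110+101 = 545 → 02 21.
Outer hash (recomputed tag): sum = 123+104+8+92+92+92+2+33 = 546 → 02 22.
Recomputed tag = 0222; claimed = 02e9 → mismatch.

invalid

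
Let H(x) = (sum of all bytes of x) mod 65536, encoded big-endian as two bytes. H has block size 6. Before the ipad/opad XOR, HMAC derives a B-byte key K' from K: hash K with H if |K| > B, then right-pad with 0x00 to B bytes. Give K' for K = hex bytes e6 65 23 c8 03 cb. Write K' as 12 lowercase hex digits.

Key hex bytes e6 65 23 c8 03 cb is exactly B = 6 bytes: K' = e6 65 23 c8 03 cb.

e66523c803cb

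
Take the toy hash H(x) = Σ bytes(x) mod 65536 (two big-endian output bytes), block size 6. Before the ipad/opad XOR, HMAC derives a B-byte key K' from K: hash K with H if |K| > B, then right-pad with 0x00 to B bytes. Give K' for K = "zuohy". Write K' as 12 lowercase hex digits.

7a756f687900

Key "zuohy" = 7a 75 6f 68 79 is 5 bytes ≤ B = 6; zero-pad to 6 bytes: K' = 7a 75 6f 68 79 00.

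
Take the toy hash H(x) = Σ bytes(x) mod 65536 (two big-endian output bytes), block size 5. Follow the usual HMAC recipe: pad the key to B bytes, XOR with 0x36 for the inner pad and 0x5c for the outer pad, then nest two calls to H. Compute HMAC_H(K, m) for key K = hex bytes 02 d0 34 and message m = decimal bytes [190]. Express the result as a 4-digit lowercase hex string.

Key hex bytes 02 d0 34 is 3 bytes ≤ B = 5; zero-pad to 5 bytes: K' = 02 d0 34 00 00.
K' ⊕ ipad = 34 e6 02 36 36.  K' ⊕ opad = 5e 8c 68 5c 5c.
Inner input = (K'⊕ipad) ∥ m = 34 e6 02 36 36 ∥ be.
Inner hash: sum = 52+230+2+54+54+190 = 582 → 02 46.
Outer input = (K'⊕opad) ∥ inner = 5e 8c 68 5c 5c ∥ 02 46.
Outer hash (tag): sum = 94+140+104+92+92+2+70 = 594 → 02 52.

0252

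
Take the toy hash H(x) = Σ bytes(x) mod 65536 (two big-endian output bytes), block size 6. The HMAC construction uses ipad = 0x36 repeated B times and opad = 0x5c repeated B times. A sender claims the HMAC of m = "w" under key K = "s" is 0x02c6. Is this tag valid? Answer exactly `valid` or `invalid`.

Key "s" = 73 is 1 byte ≤ B = 6; zero-pad to 6 bytes: K' = 73 00 00 00 00 00.
K' ⊕ ipad = 45 36 36 36 36 36; K' ⊕ opad = 2f 5c 5c 5c 5c 5c.
Inner hash: sum = 69+54+54+54+54+54+119 = 458 → 01 ca.
Outer hash (recomputed tag): sum = 47+92+92+92+92+92+1+202 = 710 → 02 c6.
Recomputed tag = 02c6; claimed = 02c6 → match.

valid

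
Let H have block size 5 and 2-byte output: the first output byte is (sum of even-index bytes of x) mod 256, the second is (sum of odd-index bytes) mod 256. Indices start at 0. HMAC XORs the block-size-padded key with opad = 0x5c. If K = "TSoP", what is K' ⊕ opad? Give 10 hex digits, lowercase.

080f330c5c

Key "TSoP" = 54 53 6f 50 is 4 bytes ≤ B = 5; zero-pad to 5 bytes: K' = 54 53 6f 50 00.
XOR each byte with 0x5c: 54⊕5c=08, 53⊕5c=0f, 6f⊕5c=33, 50⊕5c=0c, 00⊕5c=5c.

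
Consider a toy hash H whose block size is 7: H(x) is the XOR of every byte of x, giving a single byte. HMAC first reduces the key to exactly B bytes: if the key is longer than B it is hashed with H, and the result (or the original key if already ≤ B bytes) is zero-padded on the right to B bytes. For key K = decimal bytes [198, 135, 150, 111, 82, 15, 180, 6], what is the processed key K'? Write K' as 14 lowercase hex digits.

|K| = 8 > B = 7, so first hash the key.
H(K): XOR c6⊕87⊕96⊕6f⊕52⊕0f⊕b4⊕06 = 57.
Zero-pad H(K) = 57 to 7 bytes: K' = 57 00 00 00 00 00 00.

57000000000000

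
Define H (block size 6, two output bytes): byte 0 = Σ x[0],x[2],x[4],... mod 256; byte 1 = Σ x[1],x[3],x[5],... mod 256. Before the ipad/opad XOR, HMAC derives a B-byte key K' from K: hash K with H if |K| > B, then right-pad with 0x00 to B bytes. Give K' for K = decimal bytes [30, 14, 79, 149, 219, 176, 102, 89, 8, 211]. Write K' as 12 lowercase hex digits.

b67f00000000

|K| = 10 > B = 6, so first hash the key.
H(K): even-index sum = 438 mod 256 = 182; odd-index sum = 639 mod 256 = 127 → b6 7f.
Zero-pad H(K) = b6 7f to 6 bytes: K' = b6 7f 00 00 00 00.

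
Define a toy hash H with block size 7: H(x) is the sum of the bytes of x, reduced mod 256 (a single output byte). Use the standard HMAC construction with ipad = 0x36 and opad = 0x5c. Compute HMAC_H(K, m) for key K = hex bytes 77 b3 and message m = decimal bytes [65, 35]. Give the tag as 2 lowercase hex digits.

Key hex bytes 77 b3 is 2 bytes ≤ B = 7; zero-pad to 7 bytes: K' = 77 b3 00 00 00 00 00.
K' ⊕ ipad = 41 85 36 36 36 36 36.  K' ⊕ opad = 2b ef 5c 5c 5c 5c 5c.
Inner input = (K'⊕ipad) ∥ m = 41 85 36 36 36 36 36 ∥ 41 23.
Inner hash: sum = 65+133+54+54+54+54+54+65+35 = 568; mod 256 = 56 → 38.
Outer input = (K'⊕opad) ∥ inner = 2b ef 5c 5c 5c 5c 5c ∥ 38.
Outer hash (tag): sum = 43+239+92+92+92+92+92+56 = 798; mod 256 = 30 → 1e.

1e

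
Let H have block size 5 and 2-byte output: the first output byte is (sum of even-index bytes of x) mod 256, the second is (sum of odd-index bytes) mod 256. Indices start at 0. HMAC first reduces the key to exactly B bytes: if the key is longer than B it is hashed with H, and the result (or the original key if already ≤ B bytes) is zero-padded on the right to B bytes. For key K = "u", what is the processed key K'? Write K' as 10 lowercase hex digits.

7500000000

Key "u" = 75 is 1 byte ≤ B = 5; zero-pad to 5 bytes: K' = 75 00 00 00 00.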